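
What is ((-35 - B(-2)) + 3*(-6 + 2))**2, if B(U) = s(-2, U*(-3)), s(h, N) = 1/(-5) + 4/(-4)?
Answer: 52441/25 ≈ 2097.6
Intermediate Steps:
s(h, N) = -6/5 (s(h, N) = 1*(-1/5) + 4*(-1/4) = -1/5 - 1 = -6/5)
B(U) = -6/5
((-35 - B(-2)) + 3*(-6 + 2))**2 = ((-35 - 1*(-6/5)) + 3*(-6 + 2))**2 = ((-35 + 6/5) + 3*(-4))**2 = (-169/5 - 12)**2 = (-229/5)**2 = 52441/25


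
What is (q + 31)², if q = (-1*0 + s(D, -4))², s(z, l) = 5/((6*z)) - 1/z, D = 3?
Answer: 100902025/104976 ≈ 961.19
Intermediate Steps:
s(z, l) = -1/(6*z) (s(z, l) = 5*(1/(6*z)) - 1/z = 5/(6*z) - 1/z = -1/(6*z))
q = 1/324 (q = (-1*0 - ⅙/3)² = (0 - ⅙*⅓)² = (0 - 1/18)² = (-1/18)² = 1/324 ≈ 0.0030864)
(q + 31)² = (1/324 + 31)² = (10045/324)² = 100902025/104976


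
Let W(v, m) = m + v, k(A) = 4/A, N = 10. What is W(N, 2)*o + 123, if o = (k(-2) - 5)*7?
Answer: -465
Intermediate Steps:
o = -49 (o = (4/(-2) - 5)*7 = (4*(-½) - 5)*7 = (-2 - 5)*7 = -7*7 = -49)
W(N, 2)*o + 123 = (2 + 10)*(-49) + 123 = 12*(-49) + 123 = -588 + 123 = -465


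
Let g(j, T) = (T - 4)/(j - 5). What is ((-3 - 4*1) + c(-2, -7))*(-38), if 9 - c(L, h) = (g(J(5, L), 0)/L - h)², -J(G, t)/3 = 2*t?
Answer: 95114/49 ≈ 1941.1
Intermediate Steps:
J(G, t) = -6*t
g(j, T) = (-4 + T)/(-5 + j)
c(L, h) = 9 - (-h - 4/(L*(-5 - 6*L)))² (c(L, h) = 9 - (((-4 + 0)/(-5 - 6*L))/L - h)² = 9 - ((-4/(-5 - 6*L))/L - h)² = 9 - (-4/(L*(-5 - 6*L)) - h)² = 9 - (-h - 4/(L*(-5 - 6*L)))²)
((-3 - 4*1) + c(-2, -7))*(-38) = ((-3 - 4*1) + (9 - 1*(-4 + 5*(-2)*(-7) + 6*(-7)*(-2)²)²/((-2)²*(5 + 6*(-2))²)))*(-38) = ((-3 - 4) + (9 - 1*¼*(-4 + 70 + 6*(-7)*4)²/(5 - 12)²))*(-38) = (-7 + (9 - 1*¼*(-4 + 70 - 168)²/(-7)²))*(-38) = (-7 + (9 - 1*¼*1/49*(-102)²))*(-38) = (-7 + (9 - 1*¼*1/49*10404))*(-38) = (-7 + (9 - 2601/49))*(-38) = (-7 - 2160/49)*(-38) = -2503/49*(-38) = 95114/49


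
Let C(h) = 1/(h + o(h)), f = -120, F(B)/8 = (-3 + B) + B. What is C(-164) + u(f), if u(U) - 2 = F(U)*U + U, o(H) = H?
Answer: 76477135/328 ≈ 2.3316e+5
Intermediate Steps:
F(B) = -24 + 16*B (F(B) = 8*((-3 + B) + B) = 8*(-3 + 2*B) = -24 + 16*B)
u(U) = 2 + U + U*(-24 + 16*U) (u(U) = 2 + ((-24 + 16*U)*U + U) = 2 + (U*(-24 + 16*U) + U) = 2 + (U + U*(-24 + 16*U)) = 2 + U + U*(-24 + 16*U))
C(h) = 1/(2*h) (C(h) = 1/(h + h) = 1/(2*h))
C(-164) + u(f) = (1/2)/(-164) + (2 - 23*(-120) + 16*(-120)**2) = (1/2)*(-1/164) + (2 + 2760 + 16*14400) = -1/328 + (2 + 2760 + 230400) = -1/328 + 233162 = 76477135/328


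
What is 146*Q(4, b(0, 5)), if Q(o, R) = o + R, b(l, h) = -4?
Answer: 0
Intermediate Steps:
Q(o, R) = R + o
146*Q(4, b(0, 5)) = 146*(-4 + 4) = 146*0 = 0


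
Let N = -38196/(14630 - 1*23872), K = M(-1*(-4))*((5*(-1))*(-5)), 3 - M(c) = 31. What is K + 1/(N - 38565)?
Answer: -124732841521/178189767 ≈ -700.00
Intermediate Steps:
M(c) = -28 (M(c) = 3 - 1*31 = 3 - 31 = -28)
K = -700 (K = -28*5*(-1)*(-5) = -(-140)*(-5) = -28*25 = -700)
N = 19098/4621 (N = -38196/(14630 - 23872) = -38196/(-9242) = -38196*(-1/9242) = 19098/4621 ≈ 4.1329)
K + 1/(N - 38565) = -700 + 1/(19098/4621 - 38565) = -700 + 1/(-178189767/4621) = -700 - 4621/178189767 = -124732841521/178189767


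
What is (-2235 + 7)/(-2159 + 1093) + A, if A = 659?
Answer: 352361/533 ≈ 661.09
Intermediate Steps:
(-2235 + 7)/(-2159 + 1093) + A = (-2235 + 7)/(-2159 + 1093) + 659 = -2228/(-1066) + 659 = -2228*(-1/1066) + 659 = 1114/533 + 659 = 352361/533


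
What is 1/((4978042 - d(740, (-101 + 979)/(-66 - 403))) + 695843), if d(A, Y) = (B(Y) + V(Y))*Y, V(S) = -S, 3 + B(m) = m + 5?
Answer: 469/2661053821 ≈ 1.7625e-7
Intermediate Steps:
B(m) = 2 + m (B(m) = -3 + (m + 5) = -3 + (5 + m) = 2 + m)
d(A, Y) = 2*Y (d(A, Y) = ((2 + Y) - Y)*Y = 2*Y)
1/((4978042 - d(740, (-101 + 979)/(-66 - 403))) + 695843) = 1/((4978042 - 2*(-101 + 979)/(-66 - 403)) + 695843) = 1/((4978042 - 2*878/(-469)) + 695843) = 1/((4978042 - 2*878*(-1/469)) + 695843) = 1/((4978042 - 2*(-878)/469) + 695843) = 1/((4978042 - 1*(-1756/469)) + 695843) = 1/((4978042 + 1756/469) + 695843) = 1/(2334703454/469 + 695843) = 1/(2661053821/469) = 469/2661053821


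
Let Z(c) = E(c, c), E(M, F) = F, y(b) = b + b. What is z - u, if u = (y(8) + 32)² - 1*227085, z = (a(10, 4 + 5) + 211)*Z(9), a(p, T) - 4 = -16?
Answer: 226572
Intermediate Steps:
y(b) = 2*b
a(p, T) = -12 (a(p, T) = 4 - 16 = -12)
Z(c) = c
z = 1791 (z = (-12 + 211)*9 = 199*9 = 1791)
u = -224781 (u = (2*8 + 32)² - 1*227085 = (16 + 32)² - 227085 = 48² - 227085 = 2304 - 227085 = -224781)
z - u = 1791 - 1*(-224781) = 1791 + 224781 = 226572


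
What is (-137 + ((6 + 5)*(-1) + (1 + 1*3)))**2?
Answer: 20736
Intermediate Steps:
(-137 + ((6 + 5)*(-1) + (1 + 1*3)))**2 = (-137 + (11*(-1) + (1 + 3)))**2 = (-137 + (-11 + 4))**2 = (-137 - 7)**2 = (-144)**2 = 20736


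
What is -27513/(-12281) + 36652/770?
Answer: 3060443/61405 ≈ 49.840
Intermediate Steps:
-27513/(-12281) + 36652/770 = -27513*(-1/12281) + 36652*(1/770) = 27513/12281 + 238/5 = 3060443/61405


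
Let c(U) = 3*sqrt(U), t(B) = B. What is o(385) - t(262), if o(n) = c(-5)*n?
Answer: -262 + 1155*I*sqrt(5) ≈ -262.0 + 2582.7*I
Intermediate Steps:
o(n) = 3*I*n*sqrt(5) (o(n) = (3*sqrt(-5))*n = (3*(I*sqrt(5)))*n = (3*I*sqrt(5))*n = 3*I*n*sqrt(5))
o(385) - t(262) = 3*I*385*sqrt(5) - 1*262 = 1155*I*sqrt(5) - 262 = -262 + 1155*I*sqrt(5)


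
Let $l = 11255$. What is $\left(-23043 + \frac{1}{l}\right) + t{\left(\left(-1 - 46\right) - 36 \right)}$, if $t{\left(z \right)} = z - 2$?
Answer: $- \frac{260305639}{11255} \approx -23128.0$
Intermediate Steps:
$t{\left(z \right)} = -2 + z$ ($t{\left(z \right)} = z - 2 = -2 + z$)
$\left(-23043 + \frac{1}{l}\right) + t{\left(\left(-1 - 46\right) - 36 \right)} = \left(-23043 + \frac{1}{11255}\right) - 85 = - \frac{259348964}{11255} - 85 = - \frac{260305639}{11255}$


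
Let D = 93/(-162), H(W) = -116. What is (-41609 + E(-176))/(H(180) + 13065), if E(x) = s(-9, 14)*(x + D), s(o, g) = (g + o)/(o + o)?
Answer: -40396273/12586428 ≈ -3.2095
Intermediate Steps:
D = -31/54 (D = 93*(-1/162) = -31/54 ≈ -0.57407)
s(o, g) = (g + o)/(2*o) (s(o, g) = (g + o)/((2*o)) = (g + o)*(1/(2*o)) = (g + o)/(2*o))
E(x) = 155/972 - 5*x/18 (E(x) = ((1/2)*(14 - 9)/(-9))*(x - 31/54) = ((1/2)*(-1/9)*5)*(-31/54 + x) = -5*(-31/54 + x)/18 = 155/972 - 5*x/18)
(-41609 + E(-176))/(H(180) + 13065) = (-41609 + (155/972 - 5/18*(-176)))/(-116 + 13065) = (-41609 + (155/972 + 440/9))/12949 = (-41609 + 47675/972)*(1/12949) = -40396273/972*1/12949 = -40396273/12586428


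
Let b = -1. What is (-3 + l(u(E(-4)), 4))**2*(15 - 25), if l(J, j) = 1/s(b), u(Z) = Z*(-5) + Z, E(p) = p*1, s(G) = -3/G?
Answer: -640/9 ≈ -71.111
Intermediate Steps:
E(p) = p
u(Z) = -4*Z (u(Z) = -5*Z + Z = -4*Z)
l(J, j) = 1/3 (l(J, j) = 1/(-3/(-1)) = 1/(-3*(-1)) = 1/3)
(-3 + l(u(E(-4)), 4))**2*(15 - 25) = (-3 + 1/3)**2*(15 - 25) = (-8/3)**2*(-10) = (64/9)*(-10) = -640/9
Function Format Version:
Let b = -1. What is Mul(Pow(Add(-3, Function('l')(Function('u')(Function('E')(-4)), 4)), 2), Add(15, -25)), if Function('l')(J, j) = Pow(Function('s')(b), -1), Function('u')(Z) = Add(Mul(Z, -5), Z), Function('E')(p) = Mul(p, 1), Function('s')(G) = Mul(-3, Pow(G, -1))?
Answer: Rational(-640, 9) ≈ -71.111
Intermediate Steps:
Function('E')(p) = p
Function('u')(Z) = Mul(-4, Z) (Function('u')(Z) = Add(Mul(-5, Z), Z) = Mul(-4, Z))
Function('l')(J, j) = Rational(1, 3) (Function('l')(J, j) = Pow(Mul(-3, Pow(-1, -1)), -1) = Pow(Mul(-3, -1), -1) = Pow(3, -1) = Rational(1, 3))
Mul(Pow(Add(-3, Function('l')(Function('u')(Function('E')(-4)), 4)), 2), Add(15, -25)) = Mul(Pow(Add(-3, Rational(1, 3)), 2), Add(15, -25)) = Mul(Pow(Rational(-8, 3), 2), -10) = Mul(Rational(64, 9), -10) = Rational(-640, 9)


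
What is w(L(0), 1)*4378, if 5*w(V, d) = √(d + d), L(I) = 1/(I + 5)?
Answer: 4378*√2/5 ≈ 1238.3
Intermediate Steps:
L(I) = 1/(5 + I)
w(V, d) = √2*√d/5 (w(V, d) = √(d + d)/5 = √(2*d)/5 = (√2*√d)/5 = √2*√d/5)
w(L(0), 1)*4378 = (√2*√1/5)*4378 = ((⅕)*√2*1)*4378 = (√2/5)*4378 = 4378*√2/5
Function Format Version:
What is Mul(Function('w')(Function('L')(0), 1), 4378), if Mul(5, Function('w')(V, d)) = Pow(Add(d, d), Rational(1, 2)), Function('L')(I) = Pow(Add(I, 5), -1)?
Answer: Mul(Rational(4378, 5), Pow(2, Rational(1, 2))) ≈ 1238.3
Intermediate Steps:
Function('L')(I) = Pow(Add(5, I), -1)
Function('w')(V, d) = Mul(Rational(1, 5), Pow(2, Rational(1, 2)), Pow(d, Rational(1, 2))) (Function('w')(V, d) = Mul(Rational(1, 5), Pow(Add(d, d), Rational(1, 2))) = Mul(Rational(1, 5), Pow(Mul(2, d), Rational(1, 2))) = Mul(Rational(1, 5), Mul(Pow(2, Rational(1, 2)), Pow(d, Rational(1, 2)))) = Mul(Rational(1, 5), Pow(2, Rational(1, 2)), Pow(d, Rational(1, 2))))
Mul(Function('w')(Function('L')(0), 1), 4378) = Mul(Mul(Rational(1, 5), Pow(2, Rational(1, 2)), Pow(1, Rational(1, 2))), 4378) = Mul(Mul(Rational(1, 5), Pow(2, Rational(1, 2)), 1), 4378) = Mul(Mul(Rational(1, 5), Pow(2, Rational(1, 2))), 4378) = Mul(Rational(4378, 5), Pow(2, Rational(1, 2)))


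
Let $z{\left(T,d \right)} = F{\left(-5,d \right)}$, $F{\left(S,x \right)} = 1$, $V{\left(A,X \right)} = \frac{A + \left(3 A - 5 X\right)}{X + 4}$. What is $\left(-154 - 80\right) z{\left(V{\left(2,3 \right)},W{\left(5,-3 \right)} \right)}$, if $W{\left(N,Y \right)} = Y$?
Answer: $-234$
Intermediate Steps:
$V{\left(A,X \right)} = \frac{- 5 X + 4 A}{4 + X}$ ($V{\left(A,X \right)} = \frac{A + \left(- 5 X + 3 A\right)}{4 + X} = \frac{- 5 X + 4 A}{4 + X}$)
$z{\left(T,d \right)} = 1$
$\left(-154 - 80\right) z{\left(V{\left(2,3 \right)},W{\left(5,-3 \right)} \right)} = \left(-154 - 80\right) 1 = \left(-234\right) 1 = -234$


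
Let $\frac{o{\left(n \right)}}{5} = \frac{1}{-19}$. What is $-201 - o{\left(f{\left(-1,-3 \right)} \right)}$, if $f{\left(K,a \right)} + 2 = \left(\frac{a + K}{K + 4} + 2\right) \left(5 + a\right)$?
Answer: $- \frac{3814}{19} \approx -200.74$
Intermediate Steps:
$f{\left(K,a \right)} = -2 + \left(2 + \frac{K + a}{4 + K}\right) \left(5 + a\right)$ ($f{\left(K,a \right)} = -2 + \left(\frac{a + K}{K + 4} + 2\right) \left(5 + a\right) = -2 + \left(\frac{K + a}{4 + K} + 2\right) \left(5 + a\right) = -2 + \left(2 + \frac{K + a}{4 + K}\right) \left(5 + a\right)$)
$o{\left(n \right)} = - \frac{5}{19}$ ($o{\left(n \right)} = \frac{5}{-19} = 5 \left(- \frac{1}{19}\right) = - \frac{5}{19}$)
$-201 - o{\left(f{\left(-1,-3 \right)} \right)} = -201 - - \frac{5}{19} = -201 + \frac{5}{19} = - \frac{3814}{19}$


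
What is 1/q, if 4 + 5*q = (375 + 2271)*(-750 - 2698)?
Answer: -5/9123412 ≈ -5.4804e-7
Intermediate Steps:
q = -9123412/5 (q = -4/5 + ((375 + 2271)*(-750 - 2698))/5 = -4/5 + (2646*(-3448))/5 = -4/5 + (1/5)*(-9123408) = -4/5 - 9123408/5 = -9123412/5 ≈ -1.8247e+6)
1/q = 1/(-9123412/5) = -5/9123412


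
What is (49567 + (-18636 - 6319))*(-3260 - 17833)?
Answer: -519140916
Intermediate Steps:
(49567 + (-18636 - 6319))*(-3260 - 17833) = (49567 - 24955)*(-21093) = 24612*(-21093) = -519140916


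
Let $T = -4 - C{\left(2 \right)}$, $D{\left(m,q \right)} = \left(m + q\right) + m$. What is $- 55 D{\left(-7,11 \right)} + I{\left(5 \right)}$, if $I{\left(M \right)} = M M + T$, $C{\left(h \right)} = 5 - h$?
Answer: $183$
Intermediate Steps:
$D{\left(m,q \right)} = q + 2 m$
$T = -7$ ($T = -4 - \left(5 - 2\right) = -4 - 3 = -7$)
$I{\left(M \right)} = -7 + M^{2}$ ($I{\left(M \right)} = M M - 7 = M^{2} - 7 = -7 + M^{2}$)
$- 55 D{\left(-7,11 \right)} + I{\left(5 \right)} = - 55 \left(11 + 2 \left(-7\right)\right) - \left(7 - 5^{2}\right) = - 55 \left(11 - 14\right) + \left(-7 + 25\right) = \left(-55\right) \left(-3\right) + 18 = 165 + 18 = 183$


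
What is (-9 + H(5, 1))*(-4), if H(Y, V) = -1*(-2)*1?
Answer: 28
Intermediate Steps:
H(Y, V) = 2 (H(Y, V) = 2*1 = 2)
(-9 + H(5, 1))*(-4) = (-9 + 2)*(-4) = -7*(-4) = 28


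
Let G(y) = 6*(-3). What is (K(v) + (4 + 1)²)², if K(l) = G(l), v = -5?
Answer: 49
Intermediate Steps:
G(y) = -18
K(l) = -18
(K(v) + (4 + 1)²)² = (-18 + (4 + 1)²)² = (-18 + 5²)² = (-18 + 25)² = 7² = 49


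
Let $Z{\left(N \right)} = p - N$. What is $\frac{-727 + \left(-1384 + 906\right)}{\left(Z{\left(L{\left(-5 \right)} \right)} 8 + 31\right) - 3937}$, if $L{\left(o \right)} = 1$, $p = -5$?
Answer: $\frac{1205}{3954} \approx 0.30475$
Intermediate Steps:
$Z{\left(N \right)} = -5 - N$
$\frac{-727 + \left(-1384 + 906\right)}{\left(Z{\left(L{\left(-5 \right)} \right)} 8 + 31\right) - 3937} = \frac{-727 + \left(-1384 + 906\right)}{\left(\left(-5 - 1\right) 8 + 31\right) - 3937} = \frac{-727 - 478}{\left(\left(-5 - 1\right) 8 + 31\right) - 3937} = - \frac{1205}{\left(\left(-6\right) 8 + 31\right) - 3937} = - \frac{1205}{\left(-48 + 31\right) - 3937} = - \frac{1205}{-17 - 3937} = - \frac{1205}{-3954} = \left(-1205\right) \left(- \frac{1}{3954}\right) = \frac{1205}{3954}$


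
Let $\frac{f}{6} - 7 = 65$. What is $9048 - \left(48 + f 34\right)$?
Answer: $-5688$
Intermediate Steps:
$f = 432$ ($f = 42 + 6 \cdot 65 = 42 + 390 = 432$)
$9048 - \left(48 + f 34\right) = 9048 - \left(48 + 432 \cdot 34\right) = 9048 - \left(48 + 14688\right) = 9048 - 14736 = -5688$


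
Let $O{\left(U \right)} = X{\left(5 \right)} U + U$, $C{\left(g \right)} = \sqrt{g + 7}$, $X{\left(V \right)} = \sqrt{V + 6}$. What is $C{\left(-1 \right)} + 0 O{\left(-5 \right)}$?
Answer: $\sqrt{6} \approx 2.4495$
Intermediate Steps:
$X{\left(V \right)} = \sqrt{6 + V}$
$C{\left(g \right)} = \sqrt{7 + g}$
$O{\left(U \right)} = U + U \sqrt{11}$ ($O{\left(U \right)} = \sqrt{6 + 5} U + U = \sqrt{11} U + U = U \sqrt{11} + U = U + U \sqrt{11}$)
$C{\left(-1 \right)} + 0 O{\left(-5 \right)} = \sqrt{7 - 1} + 0 \left(- 5 \left(1 + \sqrt{11}\right)\right) = \sqrt{6} + 0 \left(-5 - 5 \sqrt{11}\right) = \sqrt{6} + 0 = \sqrt{6}$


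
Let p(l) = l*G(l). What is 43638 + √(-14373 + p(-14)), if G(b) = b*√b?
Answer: 43638 + √(-14373 + 196*I*√14) ≈ 43641.0 + 119.93*I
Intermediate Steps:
G(b) = b^(3/2)
p(l) = l^(5/2) (p(l) = l*l^(3/2) = l^(5/2))
43638 + √(-14373 + p(-14)) = 43638 + √(-14373 + (-14)^(5/2)) = 43638 + √(-14373 + 196*I*√14)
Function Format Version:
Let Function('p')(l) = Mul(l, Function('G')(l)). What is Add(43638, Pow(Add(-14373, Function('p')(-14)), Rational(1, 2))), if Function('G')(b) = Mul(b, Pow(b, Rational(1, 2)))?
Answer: Add(43638, Pow(Add(-14373, Mul(196, I, Pow(14, Rational(1, 2)))), Rational(1, 2))) ≈ Add(43641., Mul(119.93, I))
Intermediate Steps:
Function('G')(b) = Pow(b, Rational(3, 2))
Function('p')(l) = Pow(l, Rational(5, 2)) (Function('p')(l) = Mul(l, Pow(l, Rational(3, 2))) = Pow(l, Rational(5, 2)))
Add(43638, Pow(Add(-14373, Function('p')(-14)), Rational(1, 2))) = Add(43638, Pow(Add(-14373, Pow(-14, Rational(5, 2))), Rational(1, 2))) = Add(43638, Pow(Add(-14373, Mul(196, I, Pow(14, Rational(1, 2)))), Rational(1, 2)))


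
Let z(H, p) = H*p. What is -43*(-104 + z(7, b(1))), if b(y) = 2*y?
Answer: 3870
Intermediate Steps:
-43*(-104 + z(7, b(1))) = -43*(-104 + 7*(2*1)) = -43*(-104 + 7*2) = -43*(-104 + 14) = -43*(-90) = 3870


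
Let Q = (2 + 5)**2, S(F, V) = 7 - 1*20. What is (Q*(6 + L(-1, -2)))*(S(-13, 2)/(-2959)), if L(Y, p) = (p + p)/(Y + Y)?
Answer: 5096/2959 ≈ 1.7222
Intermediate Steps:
L(Y, p) = p/Y (L(Y, p) = (2*p)/((2*Y)) = (2*p)*(1/(2*Y)) = p/Y)
S(F, V) = -13 (S(F, V) = 7 - 20 = -13)
Q = 49 (Q = 7**2 = 49)
(Q*(6 + L(-1, -2)))*(S(-13, 2)/(-2959)) = (49*(6 - 2/(-1)))*(-13/(-2959)) = (49*(6 - 2*(-1)))*(-13*(-1/2959)) = (49*(6 + 2))*(13/2959) = (49*8)*(13/2959) = 392*(13/2959) = 5096/2959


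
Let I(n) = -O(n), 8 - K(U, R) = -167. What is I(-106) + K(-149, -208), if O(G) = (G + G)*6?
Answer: 1447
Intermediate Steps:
O(G) = 12*G (O(G) = (2*G)*6 = 12*G)
K(U, R) = 175 (K(U, R) = 8 - 1*(-167) = 8 + 167 = 175)
I(n) = -12*n
I(-106) + K(-149, -208) = -12*(-106) + 175 = 1272 + 175 = 1447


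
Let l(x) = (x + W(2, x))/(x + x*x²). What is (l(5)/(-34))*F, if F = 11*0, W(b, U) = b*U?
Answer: 0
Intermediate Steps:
W(b, U) = U*b
l(x) = 3*x/(x + x³) (l(x) = (x + x*2)/(x + x*x²) = (x + 2*x)/(x + x³) = (3*x)/(x + x³) = 3*x/(x + x³))
F = 0
(l(5)/(-34))*F = ((3/(1 + 5²))/(-34))*0 = -3/(34*(1 + 25))*0 = -3/(34*26)*0 = -1/34*3/26*0 = -3/884*0 = 0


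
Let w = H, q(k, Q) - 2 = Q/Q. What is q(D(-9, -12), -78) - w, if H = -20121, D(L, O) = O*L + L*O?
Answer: 20124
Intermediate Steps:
D(L, O) = 2*L*O (D(L, O) = L*O + L*O = 2*L*O)
q(k, Q) = 3 (q(k, Q) = 2 + Q/Q = 2 + 1 = 3)
w = -20121
q(D(-9, -12), -78) - w = 3 - 1*(-20121) = 3 + 20121 = 20124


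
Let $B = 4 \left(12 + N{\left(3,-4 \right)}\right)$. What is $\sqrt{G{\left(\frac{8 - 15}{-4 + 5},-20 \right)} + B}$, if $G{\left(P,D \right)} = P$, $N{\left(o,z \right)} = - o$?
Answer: $\sqrt{29} \approx 5.3852$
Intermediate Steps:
$B = 36$ ($B = 4 \left(12 - 3\right) = 4 \cdot 9 = 36$)
$\sqrt{G{\left(\frac{8 - 15}{-4 + 5},-20 \right)} + B} = \sqrt{\frac{8 - 15}{-4 + 5} + 36} = \sqrt{\frac{8 - 15}{1} + 36} = \sqrt{\left(-7\right) 1 + 36} = \sqrt{-7 + 36} = \sqrt{29}$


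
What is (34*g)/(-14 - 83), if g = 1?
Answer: -34/97 ≈ -0.35052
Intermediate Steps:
(34*g)/(-14 - 83) = (34*1)/(-14 - 83) = 34/(-97) = 34*(-1/97) = -34/97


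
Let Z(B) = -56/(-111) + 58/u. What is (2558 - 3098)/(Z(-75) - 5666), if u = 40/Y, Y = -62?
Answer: 599400/6388489 ≈ 0.093825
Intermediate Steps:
u = -20/31 (u = 40/(-62) = 40*(-1/62) = -20/31 ≈ -0.64516)
Z(B) = -99229/1110 (Z(B) = -56/(-111) + 58/(-20/31) = -56*(-1/111) + 58*(-31/20) = 56/111 - 899/10 = -99229/1110)
(2558 - 3098)/(Z(-75) - 5666) = (2558 - 3098)/(-99229/1110 - 5666) = -540/(-6388489/1110) = -540*(-1110/6388489) = 599400/6388489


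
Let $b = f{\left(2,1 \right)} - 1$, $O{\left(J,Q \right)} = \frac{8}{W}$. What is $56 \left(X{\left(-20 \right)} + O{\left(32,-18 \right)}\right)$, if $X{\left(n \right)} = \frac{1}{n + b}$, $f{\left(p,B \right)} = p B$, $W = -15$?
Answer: $- \frac{9352}{285} \approx -32.814$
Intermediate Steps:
$O{\left(J,Q \right)} = - \frac{8}{15}$ ($O{\left(J,Q \right)} = \frac{8}{-15} = 8 \left(- \frac{1}{15}\right) = - \frac{8}{15}$)
$f{\left(p,B \right)} = B p$
$b = 1$ ($b = 1 \cdot 2 - 1 = 2 - 1 = 1$)
$X{\left(n \right)} = \frac{1}{1 + n}$ ($X{\left(n \right)} = \frac{1}{n + 1} = \frac{1}{1 + n}$)
$56 \left(X{\left(-20 \right)} + O{\left(32,-18 \right)}\right) = 56 \left(\frac{1}{1 - 20} - \frac{8}{15}\right) = 56 \left(\frac{1}{-19} - \frac{8}{15}\right) = 56 \left(- \frac{1}{19} - \frac{8}{15}\right) = 56 \left(- \frac{167}{285}\right) = - \frac{9352}{285}$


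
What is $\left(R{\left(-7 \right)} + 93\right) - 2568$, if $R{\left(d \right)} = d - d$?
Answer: $-2475$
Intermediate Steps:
$R{\left(d \right)} = 0$
$\left(R{\left(-7 \right)} + 93\right) - 2568 = \left(0 + 93\right) - 2568 = 93 - 2568 = -2475$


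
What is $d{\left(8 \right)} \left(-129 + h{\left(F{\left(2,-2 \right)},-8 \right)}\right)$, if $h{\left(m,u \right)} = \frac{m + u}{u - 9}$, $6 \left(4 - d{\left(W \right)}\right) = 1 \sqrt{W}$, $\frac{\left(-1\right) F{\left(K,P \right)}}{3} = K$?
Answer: $- \frac{8716}{17} + \frac{2179 \sqrt{2}}{51} \approx -452.28$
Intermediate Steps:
$F{\left(K,P \right)} = - 3 K$
$d{\left(W \right)} = 4 - \frac{\sqrt{W}}{6}$ ($d{\left(W \right)} = 4 - \frac{1 \sqrt{W}}{6} = 4 - \frac{\sqrt{W}}{6}$)
$h{\left(m,u \right)} = \frac{m + u}{-9 + u}$
$d{\left(8 \right)} \left(-129 + h{\left(F{\left(2,-2 \right)},-8 \right)}\right) = \left(4 - \frac{\sqrt{8}}{6}\right) \left(-129 + \frac{\left(-3\right) 2 - 8}{-9 - 8}\right) = \left(4 - \frac{2 \sqrt{2}}{6}\right) \left(-129 + \frac{-6 - 8}{-17}\right) = \left(4 - \frac{\sqrt{2}}{3}\right) \left(-129 - - \frac{14}{17}\right) = \left(4 - \frac{\sqrt{2}}{3}\right) \left(-129 + \frac{14}{17}\right) = \left(4 - \frac{\sqrt{2}}{3}\right) \left(- \frac{2179}{17}\right) = - \frac{8716}{17} + \frac{2179 \sqrt{2}}{51}$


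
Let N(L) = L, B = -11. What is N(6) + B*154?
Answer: -1688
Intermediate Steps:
N(6) + B*154 = 6 - 11*154 = 6 - 1694 = -1688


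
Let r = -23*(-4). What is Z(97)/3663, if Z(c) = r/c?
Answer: 92/355311 ≈ 0.00025893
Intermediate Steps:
r = 92
Z(c) = 92/c
Z(97)/3663 = (92/97)/3663 = (92*(1/97))*(1/3663) = (92/97)*(1/3663) = 92/355311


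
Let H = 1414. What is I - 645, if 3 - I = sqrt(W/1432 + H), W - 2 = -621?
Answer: -642 - sqrt(724673982)/716 ≈ -679.60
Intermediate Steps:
W = -619 (W = 2 - 621 = -619)
I = 3 - sqrt(724673982)/716 (I = 3 - sqrt(-619/1432 + 1414) = 3 - sqrt(2024229/1432) = 3 - sqrt(724673982)/716 ≈ -34.597)
I - 645 = (3 - sqrt(724673982)/716) - 645 = -642 - sqrt(724673982)/716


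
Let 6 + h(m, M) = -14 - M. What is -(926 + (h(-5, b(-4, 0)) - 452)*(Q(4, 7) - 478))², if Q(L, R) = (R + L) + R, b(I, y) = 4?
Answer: -48349852996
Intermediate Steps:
Q(L, R) = L + 2*R (Q(L, R) = (L + R) + R = L + 2*R)
h(m, M) = -20 - M (h(m, M) = -6 + (-14 - M) = -20 - M)
-(926 + (h(-5, b(-4, 0)) - 452)*(Q(4, 7) - 478))² = -(926 + ((-20 - 1*4) - 452)*((4 + 2*7) - 478))² = -(926 + ((-20 - 4) - 452)*((4 + 14) - 478))² = -(926 + (-24 - 452)*(18 - 478))² = -(926 - 476*(-460))² = -(926 + 218960)² = -1*219886² = -1*48349852996 = -48349852996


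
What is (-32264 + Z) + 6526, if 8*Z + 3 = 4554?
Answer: -201353/8 ≈ -25169.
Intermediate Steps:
Z = 4551/8 (Z = -3/8 + (⅛)*4554 = -3/8 + 2277/4 = 4551/8 ≈ 568.88)
(-32264 + Z) + 6526 = (-32264 + 4551/8) + 6526 = -253561/8 + 6526 = -201353/8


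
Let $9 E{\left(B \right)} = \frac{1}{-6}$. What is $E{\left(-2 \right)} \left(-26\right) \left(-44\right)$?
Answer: $- \frac{572}{27} \approx -21.185$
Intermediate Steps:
$E{\left(B \right)} = - \frac{1}{54}$ ($E{\left(B \right)} = \frac{1}{9 \left(-6\right)} = \frac{1}{9} \left(- \frac{1}{6}\right) = - \frac{1}{54}$)
$E{\left(-2 \right)} \left(-26\right) \left(-44\right) = \left(- \frac{1}{54}\right) \left(-26\right) \left(-44\right) = \frac{13}{27} \left(-44\right) = - \frac{572}{27}$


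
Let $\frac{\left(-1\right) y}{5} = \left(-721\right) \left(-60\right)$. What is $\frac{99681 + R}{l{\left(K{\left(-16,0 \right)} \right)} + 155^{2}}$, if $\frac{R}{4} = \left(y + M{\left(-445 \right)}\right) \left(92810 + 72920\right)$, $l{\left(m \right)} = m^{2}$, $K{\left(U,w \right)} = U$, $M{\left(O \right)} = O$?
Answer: $- \frac{143684495719}{24281} \approx -5.9176 \cdot 10^{6}$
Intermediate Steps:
$y = -216300$ ($y = - 5 \left(\left(-721\right) \left(-60\right)\right) = \left(-5\right) 43260 = -216300$)
$R = -143684595400$ ($R = 4 \left(-216300 - 445\right) \left(92810 + 72920\right) = 4 \left(\left(-216745\right) 165730\right) = 4 \left(-35921148850\right) = -143684595400$)
$\frac{99681 + R}{l{\left(K{\left(-16,0 \right)} \right)} + 155^{2}} = \frac{99681 - 143684595400}{\left(-16\right)^{2} + 155^{2}} = - \frac{143684495719}{256 + 24025} = - \frac{143684495719}{24281}$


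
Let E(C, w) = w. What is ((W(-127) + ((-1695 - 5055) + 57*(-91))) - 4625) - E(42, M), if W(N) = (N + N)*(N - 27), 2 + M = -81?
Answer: 22637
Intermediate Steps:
M = -83 (M = -2 - 81 = -83)
W(N) = 2*N*(-27 + N) (W(N) = (2*N)*(-27 + N) = 2*N*(-27 + N))
((W(-127) + ((-1695 - 5055) + 57*(-91))) - 4625) - E(42, M) = ((2*(-127)*(-27 - 127) + ((-1695 - 5055) + 57*(-91))) - 4625) - 1*(-83) = ((2*(-127)*(-154) + (-6750 - 5187)) - 4625) + 83 = ((39116 - 11937) - 4625) + 83 = (27179 - 4625) + 83 = 22554 + 83 = 22637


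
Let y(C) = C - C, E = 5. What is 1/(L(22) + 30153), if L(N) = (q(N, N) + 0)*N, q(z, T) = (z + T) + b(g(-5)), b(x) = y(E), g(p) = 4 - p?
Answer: 1/31121 ≈ 3.2133e-5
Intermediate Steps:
y(C) = 0
b(x) = 0
q(z, T) = T + z (q(z, T) = (z + T) + 0 = (T + z) + 0 = T + z)
L(N) = 2*N² (L(N) = ((N + N) + 0)*N = (2*N + 0)*N = (2*N)*N = 2*N²)
1/(L(22) + 30153) = 1/(2*22² + 30153) = 1/(2*484 + 30153) = 1/(968 + 30153) = 1/31121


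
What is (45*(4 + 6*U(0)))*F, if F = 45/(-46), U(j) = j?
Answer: -4050/23 ≈ -176.09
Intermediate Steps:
F = -45/46 (F = 45*(-1/46) = -45/46 ≈ -0.97826)
(45*(4 + 6*U(0)))*F = (45*(4 + 6*0))*(-45/46) = (45*(4 + 0))*(-45/46) = (45*4)*(-45/46) = 180*(-45/46) = -4050/23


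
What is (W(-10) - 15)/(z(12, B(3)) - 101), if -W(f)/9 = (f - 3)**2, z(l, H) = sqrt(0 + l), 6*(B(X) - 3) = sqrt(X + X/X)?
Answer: 155136/10189 + 3072*sqrt(3)/10189 ≈ 15.748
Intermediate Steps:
B(X) = 3 + sqrt(1 + X)/6 (B(X) = 3 + sqrt(X + X/X)/6 = 3 + sqrt(X + 1)/6 = 3 + sqrt(1 + X)/6)
z(l, H) = sqrt(l)
W(f) = -9*(-3 + f)**2 (W(f) = -9*(f - 3)**2 = -9*(-3 + f)**2)
(W(-10) - 15)/(z(12, B(3)) - 101) = (-9*(-3 - 10)**2 - 15)/(sqrt(12) - 101) = (-9*(-13)**2 - 15)/(2*sqrt(3) - 101) = (-9*169 - 15)/(-101 + 2*sqrt(3)) = (-1521 - 15)/(-101 + 2*sqrt(3)) = -1536/(-101 + 2*sqrt(3))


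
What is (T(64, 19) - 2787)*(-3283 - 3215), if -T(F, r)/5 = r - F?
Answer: 16647876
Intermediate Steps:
T(F, r) = -5*r + 5*F (T(F, r) = -5*(r - F) = -5*r + 5*F)
(T(64, 19) - 2787)*(-3283 - 3215) = ((-5*19 + 5*64) - 2787)*(-3283 - 3215) = ((-95 + 320) - 2787)*(-6498) = (225 - 2787)*(-6498) = -2562*(-6498) = 16647876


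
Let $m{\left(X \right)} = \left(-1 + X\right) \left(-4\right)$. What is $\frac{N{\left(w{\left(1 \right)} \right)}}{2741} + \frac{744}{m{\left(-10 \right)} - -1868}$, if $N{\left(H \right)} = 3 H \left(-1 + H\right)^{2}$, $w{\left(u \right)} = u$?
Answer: $\frac{93}{239} \approx 0.38912$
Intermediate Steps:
$m{\left(X \right)} = 4 - 4 X$
$N{\left(H \right)} = 3 H \left(-1 + H\right)^{2}$
$\frac{N{\left(w{\left(1 \right)} \right)}}{2741} + \frac{744}{m{\left(-10 \right)} - -1868} = \frac{3 \cdot 1 \left(-1 + 1\right)^{2}}{2741} + \frac{744}{\left(4 - -40\right) - -1868} = 3 \cdot 1 \cdot 0^{2} \cdot \frac{1}{2741} + \frac{744}{\left(4 + 40\right) + 1868} = 3 \cdot 1 \cdot 0 \cdot \frac{1}{2741} + \frac{744}{44 + 1868} = 0 \cdot \frac{1}{2741} + \frac{744}{1912} = 0 + 744 \cdot \frac{1}{1912} = 0 + \frac{93}{239} = \frac{93}{239}$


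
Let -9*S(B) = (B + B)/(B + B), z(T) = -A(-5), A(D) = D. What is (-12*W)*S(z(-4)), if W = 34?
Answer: 136/3 ≈ 45.333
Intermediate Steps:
z(T) = 5 (z(T) = -1*(-5) = 5)
S(B) = -⅑ (S(B) = -(B + B)/(9*(B + B)) = -2*B/(9*(2*B)) = -2*B*1/(2*B)/9 = -⅑*1 = -⅑)
(-12*W)*S(z(-4)) = -12*34*(-⅑) = -408*(-⅑) = 136/3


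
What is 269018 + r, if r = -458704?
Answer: -189686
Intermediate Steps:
269018 + r = 269018 - 458704 = -189686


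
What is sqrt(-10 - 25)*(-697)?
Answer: -697*I*sqrt(35) ≈ -4123.5*I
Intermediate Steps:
sqrt(-10 - 25)*(-697) = sqrt(-35)*(-697) = (I*sqrt(35))*(-697) = -697*I*sqrt(35)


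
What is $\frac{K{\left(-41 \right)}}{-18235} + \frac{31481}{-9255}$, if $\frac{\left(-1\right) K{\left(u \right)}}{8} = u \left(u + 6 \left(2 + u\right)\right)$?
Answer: $\frac{52148993}{33752985} \approx 1.545$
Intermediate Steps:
$K{\left(u \right)} = - 8 u \left(12 + 7 u\right)$ ($K{\left(u \right)} = - 8 u \left(u + 6 \left(2 + u\right)\right) = - 8 u \left(u + \left(12 + 6 u\right)\right) = - 8 u \left(12 + 7 u\right)$)
$\frac{K{\left(-41 \right)}}{-18235} + \frac{31481}{-9255} = \frac{\left(-8\right) \left(-41\right) \left(12 + 7 \left(-41\right)\right)}{-18235} + \frac{31481}{-9255} = \left(-8\right) \left(-41\right) \left(12 - 287\right) \left(- \frac{1}{18235}\right) + 31481 \left(- \frac{1}{9255}\right) = \left(-8\right) \left(-41\right) \left(-275\right) \left(- \frac{1}{18235}\right) - \frac{31481}{9255} = \left(-90200\right) \left(- \frac{1}{18235}\right) - \frac{31481}{9255} = \frac{18040}{3647} - \frac{31481}{9255} = \frac{52148993}{33752985}$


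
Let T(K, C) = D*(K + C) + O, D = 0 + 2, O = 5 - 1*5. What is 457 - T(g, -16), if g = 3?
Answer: 483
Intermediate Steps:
O = 0 (O = 5 - 5 = 0)
D = 2
T(K, C) = 2*C + 2*K (T(K, C) = 2*(K + C) + 0 = 2*(C + K) + 0 = (2*C + 2*K) + 0 = 2*C + 2*K)
457 - T(g, -16) = 457 - (2*(-16) + 2*3) = 457 - (-32 + 6) = 457 - 1*(-26) = 457 + 26 = 483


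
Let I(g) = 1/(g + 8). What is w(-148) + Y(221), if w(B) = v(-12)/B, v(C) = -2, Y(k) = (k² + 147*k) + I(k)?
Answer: 1378184591/16946 ≈ 81328.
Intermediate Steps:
I(g) = 1/(8 + g)
Y(k) = k² + 1/(8 + k) + 147*k (Y(k) = (k² + 147*k) + 1/(8 + k) = k² + 1/(8 + k) + 147*k)
w(B) = -2/B
w(-148) + Y(221) = -2/(-148) + (1 + 221*(8 + 221)*(147 + 221))/(8 + 221) = -2*(-1/148) + (1 + 221*229*368)/229 = 1/74 + (1 + 18624112)/229 = 1/74 + (1/229)*18624113 = 1/74 + 18624113/229 = 1378184591/16946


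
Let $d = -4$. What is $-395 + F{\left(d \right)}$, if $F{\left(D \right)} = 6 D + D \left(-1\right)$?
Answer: $-415$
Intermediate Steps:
$F{\left(D \right)} = 5 D$ ($F{\left(D \right)} = 6 D - D = 5 D$)
$-395 + F{\left(d \right)} = -395 + 5 \left(-4\right) = -395 - 20 = -415$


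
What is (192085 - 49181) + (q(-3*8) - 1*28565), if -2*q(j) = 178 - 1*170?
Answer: 114335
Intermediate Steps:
q(j) = -4 (q(j) = -(178 - 1*170)/2 = -(178 - 170)/2 = -½*8 = -4)
(192085 - 49181) + (q(-3*8) - 1*28565) = (192085 - 49181) + (-4 - 1*28565) = 142904 + (-4 - 28565) = 142904 - 28569 = 114335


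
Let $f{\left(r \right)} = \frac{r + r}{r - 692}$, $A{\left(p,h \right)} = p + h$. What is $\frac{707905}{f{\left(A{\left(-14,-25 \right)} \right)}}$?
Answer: $\frac{517478555}{78} \approx 6.6343 \cdot 10^{6}$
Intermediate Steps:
$A{\left(p,h \right)} = h + p$
$f{\left(r \right)} = \frac{2 r}{-692 + r}$
$\frac{707905}{f{\left(A{\left(-14,-25 \right)} \right)}} = \frac{707905}{2 \left(-25 - 14\right) \frac{1}{-692 - 39}} = \frac{707905}{2 \left(-39\right) \frac{1}{-692 - 39}} = \frac{707905}{2 \left(-39\right) \frac{1}{-731}} = \frac{707905}{2 \left(-39\right) \left(- \frac{1}{731}\right)} = \frac{707905}{\frac{78}{731}} = 707905 \cdot \frac{731}{78} = \frac{517478555}{78}$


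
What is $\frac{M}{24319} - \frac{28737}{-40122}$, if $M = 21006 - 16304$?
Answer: $\frac{98612083}{108414102} \approx 0.90959$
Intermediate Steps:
$M = 4702$ ($M = 21006 - 16304 = 4702$)
$\frac{M}{24319} - \frac{28737}{-40122} = \frac{4702}{24319} - \frac{28737}{-40122} = 4702 \cdot \frac{1}{24319} - - \frac{3193}{4458} = \frac{4702}{24319} + \frac{3193}{4458} = \frac{98612083}{108414102}$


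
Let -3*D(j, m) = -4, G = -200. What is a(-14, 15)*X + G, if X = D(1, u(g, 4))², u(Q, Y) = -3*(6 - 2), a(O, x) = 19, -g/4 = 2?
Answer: -1496/9 ≈ -166.22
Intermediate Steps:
g = -8 (g = -4*2 = -8)
u(Q, Y) = -12 (u(Q, Y) = -3*4 = -12)
D(j, m) = 4/3 (D(j, m) = -⅓*(-4) = 4/3)
X = 16/9 (X = (4/3)² = 16/9 ≈ 1.7778)
a(-14, 15)*X + G = 19*(16/9) - 200 = 304/9 - 200 = -1496/9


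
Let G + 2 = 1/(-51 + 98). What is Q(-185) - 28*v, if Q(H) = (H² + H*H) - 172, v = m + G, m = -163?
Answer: 3426178/47 ≈ 72897.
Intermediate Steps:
G = -93/47 (G = -2 + 1/(-51 + 98) = -2 + 1/47 = -93/47 ≈ -1.9787)
v = -7754/47 (v = -163 - 93/47 = -7754/47 ≈ -164.98)
Q(H) = -172 + 2*H² (Q(H) = (H² + H²) - 172 = 2*H² - 172 = -172 + 2*H²)
Q(-185) - 28*v = (-172 + 2*(-185)²) - 28*(-7754/47) = (-172 + 2*34225) + 217112/47 = (-172 + 68450) + 217112/47 = 68278 + 217112/47 = 3426178/47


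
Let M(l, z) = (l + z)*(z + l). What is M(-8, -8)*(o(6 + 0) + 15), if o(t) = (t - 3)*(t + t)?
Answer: 13056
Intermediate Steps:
M(l, z) = (l + z)**2 (M(l, z) = (l + z)*(l + z) = (l + z)**2)
o(t) = 2*t*(-3 + t) (o(t) = (-3 + t)*(2*t) = 2*t*(-3 + t))
M(-8, -8)*(o(6 + 0) + 15) = (-8 - 8)**2*(2*(6 + 0)*(-3 + (6 + 0)) + 15) = (-16)**2*(2*6*(-3 + 6) + 15) = 256*(2*6*3 + 15) = 256*(36 + 15) = 256*51 = 13056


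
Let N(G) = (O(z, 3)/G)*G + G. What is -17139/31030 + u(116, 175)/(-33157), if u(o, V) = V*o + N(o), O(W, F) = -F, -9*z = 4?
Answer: -41437697/35477990 ≈ -1.1680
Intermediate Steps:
z = -4/9 (z = -1/9*4 = -4/9 ≈ -0.44444)
N(G) = -3 + G (N(G) = ((-1*3)/G)*G + G = (-3/G)*G + G = -3 + G)
u(o, V) = -3 + o + V*o (u(o, V) = V*o + (-3 + o) = -3 + o + V*o)
-17139/31030 + u(116, 175)/(-33157) = -17139/31030 + (-3 + 116 + 175*116)/(-33157) = -17139*1/31030 + (-3 + 116 + 20300)*(-1/33157) = -591/1070 + 20413*(-1/33157) = -591/1070 - 20413/33157 = -41437697/35477990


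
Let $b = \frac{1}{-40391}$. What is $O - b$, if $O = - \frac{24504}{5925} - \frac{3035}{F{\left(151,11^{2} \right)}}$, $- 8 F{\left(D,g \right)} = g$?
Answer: $\frac{1896950305727}{9652439225} \approx 196.53$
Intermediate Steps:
$F{\left(D,g \right)} = - \frac{g}{8}$
$b = - \frac{1}{40391} \approx -2.4758 \cdot 10^{-5}$
$O = \frac{46964672}{238975}$ ($O = - \frac{24504}{5925} - \frac{3035}{\left(- \frac{1}{8}\right) 11^{2}} = \left(-24504\right) \frac{1}{5925} - \frac{3035}{\left(- \frac{1}{8}\right) 121} = - \frac{8168}{1975} - \frac{3035}{- \frac{121}{8}} = - \frac{8168}{1975} - - \frac{24280}{121} = - \frac{8168}{1975} + \frac{24280}{121} = \frac{46964672}{238975} \approx 196.53$)
$O - b = \frac{46964672}{238975} - - \frac{1}{40391} = \frac{46964672}{238975} + \frac{1}{40391} = \frac{1896950305727}{9652439225}$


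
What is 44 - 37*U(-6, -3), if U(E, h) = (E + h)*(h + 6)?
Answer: 1043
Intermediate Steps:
U(E, h) = (6 + h)*(E + h) (U(E, h) = (E + h)*(6 + h) = (6 + h)*(E + h))
44 - 37*U(-6, -3) = 44 - 37*((-3)² + 6*(-6) + 6*(-3) - 6*(-3)) = 44 - 37*(9 - 36 - 18 + 18) = 44 - 37*(-27) = 44 + 999 = 1043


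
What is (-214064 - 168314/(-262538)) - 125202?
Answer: -44535024397/131269 ≈ -3.3927e+5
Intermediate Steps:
(-214064 - 168314/(-262538)) - 125202 = (-214064 - 168314*(-1/262538)) - 125202 = (-214064 + 84157/131269) - 125202 = -28099883059/131269 - 125202 = -44535024397/131269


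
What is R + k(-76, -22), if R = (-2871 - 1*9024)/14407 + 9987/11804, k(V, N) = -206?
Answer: -35028932839/170060228 ≈ -205.98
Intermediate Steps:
R = 3474129/170060228 (R = (-2871 - 9024)*(1/14407) + 9987*(1/11804) = -11895*1/14407 + 9987/11804 = -11895/14407 + 9987/11804 = 3474129/170060228 ≈ 0.020429)
R + k(-76, -22) = 3474129/170060228 - 206 = -35028932839/170060228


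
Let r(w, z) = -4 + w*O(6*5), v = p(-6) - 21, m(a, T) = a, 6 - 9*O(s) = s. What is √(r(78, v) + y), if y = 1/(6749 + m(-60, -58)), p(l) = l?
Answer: 9*I*√117104323/6689 ≈ 14.56*I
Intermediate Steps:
O(s) = ⅔ - s/9
v = -27 (v = -6 - 21 = -27)
y = 1/6689 (y = 1/(6749 - 60) = 1/6689 ≈ 0.00014950)
r(w, z) = -4 - 8*w/3 (r(w, z) = -4 + w*(⅔ - 2*5/3) = -4 + w*(⅔ - ⅑*30) = -4 + w*(⅔ - 10/3) = -4 + w*(-8/3) = -4 - 8*w/3)
√(r(78, v) + y) = √((-4 - 8/3*78) + 1/6689) = √((-4 - 208) + 1/6689) = √(-212 + 1/6689) = √(-1418067/6689) = 9*I*√117104323/6689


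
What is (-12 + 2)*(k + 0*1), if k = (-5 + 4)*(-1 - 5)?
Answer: -60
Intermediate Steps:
k = 6 (k = -1*(-6) = 6)
(-12 + 2)*(k + 0*1) = (-12 + 2)*(6 + 0*1) = -10*(6 + 0) = -10*6 = -60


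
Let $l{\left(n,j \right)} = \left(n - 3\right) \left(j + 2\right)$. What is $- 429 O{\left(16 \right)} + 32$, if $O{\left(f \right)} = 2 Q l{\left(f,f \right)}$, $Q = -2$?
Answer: $401576$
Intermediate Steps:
$l{\left(n,j \right)} = \left(-3 + n\right) \left(2 + j\right)$
$O{\left(f \right)} = 24 - 4 f^{2} + 4 f$ ($O{\left(f \right)} = 2 \left(-2\right) \left(-6 - 3 f + 2 f + f f\right) = - 4 \left(-6 - 3 f + 2 f + f^{2}\right) = - 4 \left(-6 + f^{2} - f\right) = 24 - 4 f^{2} + 4 f$)
$- 429 O{\left(16 \right)} + 32 = - 429 \left(24 - 4 \cdot 16^{2} + 4 \cdot 16\right) + 32 = - 429 \left(24 - 1024 + 64\right) + 32 = \left(-429\right) \left(-936\right) + 32 = 401544 + 32 = 401576$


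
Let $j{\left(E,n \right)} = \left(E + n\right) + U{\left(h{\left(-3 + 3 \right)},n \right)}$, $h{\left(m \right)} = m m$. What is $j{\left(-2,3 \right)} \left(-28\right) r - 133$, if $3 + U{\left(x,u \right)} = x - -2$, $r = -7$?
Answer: $-133$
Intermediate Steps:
$h{\left(m \right)} = m^{2}$
$U{\left(x,u \right)} = -1 + x$ ($U{\left(x,u \right)} = -3 + \left(x - -2\right) = -3 + \left(x + 2\right) = -3 + \left(2 + x\right) = -1 + x$)
$j{\left(E,n \right)} = -1 + E + n$ ($j{\left(E,n \right)} = \left(E + n\right) - \left(1 - \left(-3 + 3\right)^{2}\right) = \left(E + n\right) - \left(1 - 0^{2}\right) = \left(E + n\right) + \left(-1 + 0\right) = \left(E + n\right) - 1 = -1 + E + n$)
$j{\left(-2,3 \right)} \left(-28\right) r - 133 = \left(-1 - 2 + 3\right) \left(-28\right) \left(-7\right) - 133 = 0 \left(-28\right) \left(-7\right) - 133 = 0 \left(-7\right) - 133 = 0 - 133 = -133$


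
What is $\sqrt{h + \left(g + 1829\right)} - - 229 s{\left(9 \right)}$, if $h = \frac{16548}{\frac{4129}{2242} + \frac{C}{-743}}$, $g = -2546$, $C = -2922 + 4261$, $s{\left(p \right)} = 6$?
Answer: $1374 + \frac{\sqrt{1810969746536715}}{65809} \approx 2020.7$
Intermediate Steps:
$C = 1339$
$h = \frac{27565757688}{65809}$ ($h = \frac{16548}{\frac{4129}{2242} + \frac{1339}{-743}} = \frac{16548}{4129 \cdot \frac{1}{2242} + 1339 \left(- \frac{1}{743}\right)} = \frac{16548}{\frac{4129}{2242} - \frac{1339}{743}} = \frac{16548}{\frac{65809}{1665806}} = 16548 \cdot \frac{1665806}{65809} = \frac{27565757688}{65809} \approx 4.1888 \cdot 10^{5}$)
$\sqrt{h + \left(g + 1829\right)} - - 229 s{\left(9 \right)} = \sqrt{\frac{27565757688}{65809} + \left(-2546 + 1829\right)} - \left(-229\right) 6 = \sqrt{\frac{27565757688}{65809} - 717} - -1374 = \sqrt{\frac{27518572635}{65809}} + 1374 = \frac{\sqrt{1810969746536715}}{65809} + 1374 = 1374 + \frac{\sqrt{1810969746536715}}{65809}$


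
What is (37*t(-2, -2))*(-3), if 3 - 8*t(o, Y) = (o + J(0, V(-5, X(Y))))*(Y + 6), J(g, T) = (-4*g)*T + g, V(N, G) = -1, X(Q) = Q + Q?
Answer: -1221/8 ≈ -152.63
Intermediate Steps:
X(Q) = 2*Q
J(g, T) = g - 4*T*g (J(g, T) = -4*T*g + g = g - 4*T*g)
t(o, Y) = 3/8 - o*(6 + Y)/8 (t(o, Y) = 3/8 - (o + 0*(1 - 4*(-1)))*(Y + 6)/8 = 3/8 - (o + 0*(1 + 4))*(6 + Y)/8 = 3/8 - (o + 0*5)*(6 + Y)/8 = 3/8 - (o + 0)*(6 + Y)/8 = 3/8 - o*(6 + Y)/8)
(37*t(-2, -2))*(-3) = (37*(3/8 - ¾*(-2) - ⅛*(-2)*(-2)))*(-3) = (37*(3/8 + 3/2 - ½))*(-3) = (37*(11/8))*(-3) = (407/8)*(-3) = -1221/8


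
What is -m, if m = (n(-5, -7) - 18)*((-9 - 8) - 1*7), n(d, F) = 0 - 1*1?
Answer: -456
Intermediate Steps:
n(d, F) = -1 (n(d, F) = 0 - 1 = -1)
m = 456 (m = (-1 - 18)*((-9 - 8) - 1*7) = -19*(-17 - 7) = -19*(-24) = 456)
-m = -1*456 = -456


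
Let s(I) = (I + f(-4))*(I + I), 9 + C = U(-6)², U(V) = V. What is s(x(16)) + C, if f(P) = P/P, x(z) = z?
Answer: 571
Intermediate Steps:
f(P) = 1
C = 27 (C = -9 + (-6)² = -9 + 36 = 27)
s(I) = 2*I*(1 + I) (s(I) = (I + 1)*(I + I) = (1 + I)*(2*I) = 2*I*(1 + I))
s(x(16)) + C = 2*16*(1 + 16) + 27 = 2*16*17 + 27 = 544 + 27 = 571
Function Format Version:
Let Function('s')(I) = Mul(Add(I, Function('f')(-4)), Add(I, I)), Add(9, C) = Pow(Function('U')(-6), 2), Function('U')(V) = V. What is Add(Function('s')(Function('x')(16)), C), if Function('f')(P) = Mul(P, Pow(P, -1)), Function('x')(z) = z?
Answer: 571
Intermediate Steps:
Function('f')(P) = 1
C = 27 (C = Add(-9, Pow(-6, 2)) = Add(-9, 36) = 27)
Function('s')(I) = Mul(2, I, Add(1, I)) (Function('s')(I) = Mul(Add(I, 1), Add(I, I)) = Mul(Add(1, I), Mul(2, I)) = Mul(2, I, Add(1, I)))
Add(Function('s')(Function('x')(16)), C) = Add(Mul(2, 16, Add(1, 16)), 27) = Add(Mul(2, 16, 17), 27) = Add(544, 27) = 571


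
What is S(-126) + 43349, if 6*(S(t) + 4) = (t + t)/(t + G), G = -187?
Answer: 13567027/313 ≈ 43345.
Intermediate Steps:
S(t) = -4 + t/(3*(-187 + t)) (S(t) = -4 + ((t + t)/(t - 187))/6 = -4 + ((2*t)/(-187 + t))/6 = -4 + (2*t/(-187 + t))/6 = -4 + t/(3*(-187 + t)))
S(-126) + 43349 = 11*(204 - 1*(-126))/(3*(-187 - 126)) + 43349 = (11/3)*(204 + 126)/(-313) + 43349 = (11/3)*(-1/313)*330 + 43349 = -1210/313 + 43349 = 13567027/313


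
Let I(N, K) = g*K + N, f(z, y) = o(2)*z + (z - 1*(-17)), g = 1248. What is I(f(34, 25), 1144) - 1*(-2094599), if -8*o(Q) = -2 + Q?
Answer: 3522362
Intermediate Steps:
o(Q) = ¼ - Q/8 (o(Q) = -(-2 + Q)/8 = ¼ - Q/8)
f(z, y) = 17 + z (f(z, y) = (¼ - ⅛*2)*z + (z - 1*(-17)) = (¼ - ¼)*z + (z + 17) = 0*z + (17 + z) = 0 + (17 + z) = 17 + z)
I(N, K) = N + 1248*K (I(N, K) = 1248*K + N = N + 1248*K)
I(f(34, 25), 1144) - 1*(-2094599) = ((17 + 34) + 1248*1144) - 1*(-2094599) = (51 + 1427712) + 2094599 = 1427763 + 2094599 = 3522362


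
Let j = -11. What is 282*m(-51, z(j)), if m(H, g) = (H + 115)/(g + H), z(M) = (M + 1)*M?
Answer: 18048/59 ≈ 305.90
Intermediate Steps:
z(M) = M*(1 + M) (z(M) = (1 + M)*M = M*(1 + M))
m(H, g) = (115 + H)/(H + g)
282*m(-51, z(j)) = 282*((115 - 51)/(-51 - 11*(1 - 11))) = 282*(64/(-51 - 11*(-10))) = 282*(64/(-51 + 110)) = 282*(64/59) = 18048/59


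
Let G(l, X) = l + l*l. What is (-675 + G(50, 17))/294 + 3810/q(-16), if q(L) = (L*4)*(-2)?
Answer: 113345/3136 ≈ 36.143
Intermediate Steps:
G(l, X) = l + l²
q(L) = -8*L (q(L) = (4*L)*(-2) = -8*L)
(-675 + G(50, 17))/294 + 3810/q(-16) = (-675 + 50*(1 + 50))/294 + 3810/((-8*(-16))) = (-675 + 50*51)*(1/294) + 3810/128 = (-675 + 2550)*(1/294) + 3810*(1/128) = 1875*(1/294) + 1905/64 = 625/98 + 1905/64 = 113345/3136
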